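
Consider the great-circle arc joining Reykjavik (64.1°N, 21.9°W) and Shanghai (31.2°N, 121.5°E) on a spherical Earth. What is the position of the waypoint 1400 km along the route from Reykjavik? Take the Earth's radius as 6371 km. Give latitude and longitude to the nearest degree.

The haversine formula gives a central angle δ ≈ 1.404 rad (80.4°) between the endpoints. The total great-circle distance is δ·R ≈ 1.404 × 6371 ≈ 8945 km, so the target fraction is f = 1400/8945 ≈ 0.157.
Interpolate at f ≈ 0.157 with slerp weights a = sin((1−f)δ)/sin δ ≈ 0.939, b = sin(fδ)/sin δ ≈ 0.221.
p = a·p₁ + b·p₂ ≈ (0.282, 0.008, 0.959); φ = arcsin(p_z) ≈ 73.62°, λ = atan2(p_y, p_x) ≈ 1.66°.

≈ 74°N, 2°E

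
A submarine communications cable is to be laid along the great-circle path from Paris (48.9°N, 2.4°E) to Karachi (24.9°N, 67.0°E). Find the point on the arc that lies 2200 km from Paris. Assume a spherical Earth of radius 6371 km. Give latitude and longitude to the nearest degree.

Convert each endpoint to a unit vector on the sphere (x = cos φ cos λ, y = cos φ sin λ, z = sin φ).
The central angle between the endpoints is δ = arccos(p₁·p₂) ≈ 0.961 rad (55.0°). The total great-circle distance is δ·R ≈ 0.961 × 6371 ≈ 6120 km, so the target fraction is f = 2200/6120 ≈ 0.359.
Interpolate at f ≈ 0.359 with slerp weights a = sin((1−f)δ)/sin δ ≈ 0.704, b = sin(fδ)/sin δ ≈ 0.413.
p = a·p₁ + b·p₂ ≈ (0.609, 0.364, 0.705); φ = arcsin(p_z) ≈ 44.80°, λ = atan2(p_y, p_x) ≈ 30.89°.

≈ (45°N, 31°E)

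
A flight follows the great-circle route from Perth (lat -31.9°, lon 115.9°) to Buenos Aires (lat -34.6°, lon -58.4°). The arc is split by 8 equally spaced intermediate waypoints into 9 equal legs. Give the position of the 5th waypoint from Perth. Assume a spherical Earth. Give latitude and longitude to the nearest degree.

≈ lat -83°, lon -20°

Write both endpoints as unit vectors p₁, p₂ with components (cos φ cos λ, cos φ sin λ, sin φ).
The central angle between the endpoints is δ = arccos(p₁·p₂) ≈ 1.977 rad (113.3°).
Interpolate at f = 5/9 with slerp weights a = sin((1−f)δ)/sin δ ≈ 0.838, b = sin(fδ)/sin δ ≈ 0.969.
p = a·p₁ + b·p₂ ≈ (0.107, -0.040, -0.993); φ = arcsin(p_z) ≈ -83.43°, λ = atan2(p_y, p_x) ≈ -20.22°.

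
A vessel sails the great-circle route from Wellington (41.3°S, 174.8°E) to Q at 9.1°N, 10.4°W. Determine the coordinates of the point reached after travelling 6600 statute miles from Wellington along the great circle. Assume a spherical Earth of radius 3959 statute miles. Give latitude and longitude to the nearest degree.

≈ 42°S, 18°W

Write both endpoints as unit vectors p₁, p₂ with components (cos φ cos λ, cos φ sin λ, sin φ).
The central angle between the endpoints is δ = arccos(p₁·p₂) ≈ 2.574 rad (147.5°). The total great-circle distance is δ·R ≈ 2.574 × 3959 ≈ 10190 mi, so the target fraction is f = 6600/10190 ≈ 0.648.
Interpolate at f ≈ 0.648 with slerp weights a = sin((1−f)δ)/sin δ ≈ 1.465, b = sin(fδ)/sin δ ≈ 1.851.
p = a·p₁ + b·p₂ ≈ (0.702, -0.230, -0.674); φ = arcsin(p_z) ≈ -42.37°, λ = atan2(p_y, p_x) ≈ -18.16°.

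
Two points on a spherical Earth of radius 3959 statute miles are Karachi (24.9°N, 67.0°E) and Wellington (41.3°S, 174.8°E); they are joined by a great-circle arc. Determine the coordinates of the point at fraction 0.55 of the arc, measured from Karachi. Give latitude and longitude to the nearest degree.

≈ 17°S, 118°E

Convert each endpoint to a unit vector on the sphere (x = cos φ cos λ, y = cos φ sin λ, z = sin φ).
The central angle between the endpoints is δ = arccos(p₁·p₂) ≈ 2.079 rad (119.1°).
Interpolate at f = 0.55 with slerp weights a = sin((1−f)δ)/sin δ ≈ 0.921, b = sin(fδ)/sin δ ≈ 1.041.
p = a·p₁ + b·p₂ ≈ (-0.453, 0.840, -0.300); φ = arcsin(p_z) ≈ -17.43°, λ = atan2(p_y, p_x) ≈ 118.32°.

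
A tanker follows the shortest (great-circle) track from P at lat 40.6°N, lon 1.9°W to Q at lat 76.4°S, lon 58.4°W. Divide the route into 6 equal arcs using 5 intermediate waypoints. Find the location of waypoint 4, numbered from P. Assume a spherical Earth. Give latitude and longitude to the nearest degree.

≈ lat 39°S, lon 19°W

Convert each endpoint to a unit vector on the sphere (x = cos φ cos λ, y = cos φ sin λ, z = sin φ).
The central angle between the endpoints is δ = arccos(p₁·p₂) ≈ 2.134 rad (122.3°).
Interpolate at f = 4/6 with slerp weights a = sin((1−f)δ)/sin δ ≈ 0.772, b = sin(fδ)/sin δ ≈ 1.170.
p = a·p₁ + b·p₂ ≈ (0.730, -0.254, -0.634); φ = arcsin(p_z) ≈ -39.38°, λ = atan2(p_y, p_x) ≈ -19.16°.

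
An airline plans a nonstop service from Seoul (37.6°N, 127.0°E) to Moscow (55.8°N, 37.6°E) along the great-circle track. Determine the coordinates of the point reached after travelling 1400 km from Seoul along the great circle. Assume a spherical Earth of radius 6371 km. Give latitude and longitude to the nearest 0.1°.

≈ 46.6°N, 115.0°E

Convert each endpoint to a unit vector on the sphere (x = cos φ cos λ, y = cos φ sin λ, z = sin φ).
The central angle between the endpoints is δ = arccos(p₁·p₂) ≈ 1.036 rad (59.4°). The total great-circle distance is δ·R ≈ 1.036 × 6371 ≈ 6603 km, so the target fraction is f = 1400/6603 ≈ 0.212.
Interpolate at f ≈ 0.212 with slerp weights a = sin((1−f)δ)/sin δ ≈ 0.847, b = sin(fδ)/sin δ ≈ 0.253.
p = a·p₁ + b·p₂ ≈ (-0.291, 0.623, 0.726); φ = arcsin(p_z) ≈ 46.57°, λ = atan2(p_y, p_x) ≈ 115.05°.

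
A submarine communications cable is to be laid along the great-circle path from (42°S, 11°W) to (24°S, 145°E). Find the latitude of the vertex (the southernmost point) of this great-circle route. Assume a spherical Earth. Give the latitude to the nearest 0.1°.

≈ 72.9°S

The great circle lies in the plane with unit normal n̂ = (p₁ × p₂)/|p₁ × p₂|.
Here n̂_z ≈ +0.295; the vertex latitude is φ_max = arccos|n̂_z| ≈ 72.9°.
Check via Clairaut: cos φ_max = |cos φ₁| · sin C = cos(42.0°)·sin(156.6°) ≈ 0.295, again giving ≈ 72.9°.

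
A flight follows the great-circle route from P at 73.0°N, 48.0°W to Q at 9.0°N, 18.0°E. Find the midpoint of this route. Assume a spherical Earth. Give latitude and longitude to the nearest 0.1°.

≈ 44.3°N, 4.4°E

Convert each endpoint to a unit vector on the sphere (x = cos φ cos λ, y = cos φ sin λ, z = sin φ).
The central angle between the endpoints is δ = arccos(p₁·p₂) ≈ 1.300 rad (74.5°).
Interpolate at f = 1/2 with slerp weights a = sin((1−f)δ)/sin δ ≈ 0.628, b = sin(fδ)/sin δ ≈ 0.628.
p = a·p₁ + b·p₂ ≈ (0.713, 0.055, 0.699); φ = arcsin(p_z) ≈ 44.35°, λ = atan2(p_y, p_x) ≈ 4.43°.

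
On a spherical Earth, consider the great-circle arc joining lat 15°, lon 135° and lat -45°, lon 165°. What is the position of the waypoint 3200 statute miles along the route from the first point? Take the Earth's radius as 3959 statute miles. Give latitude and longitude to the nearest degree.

Write both endpoints as unit vectors p₁, p₂ with components (cos φ cos λ, cos φ sin λ, sin φ).
The central angle between the endpoints is δ = arccos(p₁·p₂) ≈ 1.150 rad (65.9°). The total great-circle distance is δ·R ≈ 1.150 × 3959 ≈ 4553 mi, so the target fraction is f = 3200/4553 ≈ 0.703.
Interpolate at f ≈ 0.703 with slerp weights a = sin((1−f)δ)/sin δ ≈ 0.367, b = sin(fδ)/sin δ ≈ 0.792.
p = a·p₁ + b·p₂ ≈ (-0.792, 0.396, -0.465); φ = arcsin(p_z) ≈ -27.72°, λ = atan2(p_y, p_x) ≈ 153.45°.

≈ lat -28°, lon 153°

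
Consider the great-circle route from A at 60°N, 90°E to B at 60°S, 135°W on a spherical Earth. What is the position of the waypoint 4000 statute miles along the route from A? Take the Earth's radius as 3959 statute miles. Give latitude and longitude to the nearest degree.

≈ 19°N, 147°E

From cos δ = sin φ₁ sin φ₂ + cos φ₁ cos φ₂ cos Δλ, the central angle is δ ≈ 2.757 rad (157.9°). The total great-circle distance is δ·R ≈ 2.757 × 3959 ≈ 10913 mi, so the target fraction is f = 4000/10913 ≈ 0.367.
Interpolate at f ≈ 0.367 with slerp weights a = sin((1−f)δ)/sin δ ≈ 2.621, b = sin(fδ)/sin δ ≈ 2.255.
p = a·p₁ + b·p₂ ≈ (-0.797, 0.513, 0.317); φ = arcsin(p_z) ≈ 18.50°, λ = atan2(p_y, p_x) ≈ 147.22°.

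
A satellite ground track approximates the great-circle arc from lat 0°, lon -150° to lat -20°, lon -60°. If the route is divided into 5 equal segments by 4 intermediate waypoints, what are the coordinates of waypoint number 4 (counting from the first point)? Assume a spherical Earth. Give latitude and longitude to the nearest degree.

Write both endpoints as unit vectors p₁, p₂ with components (cos φ cos λ, cos φ sin λ, sin φ).
The central angle between the endpoints is δ = arccos(p₁·p₂) ≈ 1.571 rad (90.0°).
Interpolate at f = 4/5 with slerp weights a = sin((1−f)δ)/sin δ ≈ 0.309, b = sin(fδ)/sin δ ≈ 0.951.
p = a·p₁ + b·p₂ ≈ (0.179, -0.928, -0.325); φ = arcsin(p_z) ≈ -18.98°, λ = atan2(p_y, p_x) ≈ -79.07°.

≈ lat -19°, lon -79°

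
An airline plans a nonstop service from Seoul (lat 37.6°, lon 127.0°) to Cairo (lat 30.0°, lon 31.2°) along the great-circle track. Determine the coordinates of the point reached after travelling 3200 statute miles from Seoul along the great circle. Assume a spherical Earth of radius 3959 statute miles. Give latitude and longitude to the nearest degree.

≈ lat 43°, lon 65°

Write both endpoints as unit vectors p₁, p₂ with components (cos φ cos λ, cos φ sin λ, sin φ).
The central angle between the endpoints is δ = arccos(p₁·p₂) ≈ 1.333 rad (76.4°). The total great-circle distance is δ·R ≈ 1.333 × 3959 ≈ 5277 mi, so the target fraction is f = 3200/5277 ≈ 0.606.
Interpolate at f ≈ 0.606 with slerp weights a = sin((1−f)δ)/sin δ ≈ 0.515, b = sin(fδ)/sin δ ≈ 0.744.
p = a·p₁ + b·p₂ ≈ (0.305, 0.660, 0.686); φ = arcsin(p_z) ≈ 43.35°, λ = atan2(p_y, p_x) ≈ 65.16°.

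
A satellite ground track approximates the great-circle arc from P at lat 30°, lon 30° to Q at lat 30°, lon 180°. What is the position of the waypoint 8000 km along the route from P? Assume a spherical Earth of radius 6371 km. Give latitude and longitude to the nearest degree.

The haversine formula gives a central angle δ ≈ 1.982 rad (113.5°) between the endpoints. The total great-circle distance is δ·R ≈ 1.982 × 6371 ≈ 12626 km, so the target fraction is f = 8000/12626 ≈ 0.634.
Interpolate at f ≈ 0.634 with slerp weights a = sin((1−f)δ)/sin δ ≈ 0.724, b = sin(fδ)/sin δ ≈ 1.037.
p = a·p₁ + b·p₂ ≈ (-0.355, 0.314, 0.881); φ = arcsin(p_z) ≈ 61.73°, λ = atan2(p_y, p_x) ≈ 138.54°.

≈ lat 62°, lon 139°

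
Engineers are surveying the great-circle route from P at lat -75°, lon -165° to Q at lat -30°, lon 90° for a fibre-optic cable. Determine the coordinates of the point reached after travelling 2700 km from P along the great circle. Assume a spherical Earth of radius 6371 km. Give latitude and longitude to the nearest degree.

Write both endpoints as unit vectors p₁, p₂ with components (cos φ cos λ, cos φ sin λ, sin φ).
The central angle between the endpoints is δ = arccos(p₁·p₂) ≈ 1.132 rad (64.9°). The total great-circle distance is δ·R ≈ 1.132 × 6371 ≈ 7211 km, so the target fraction is f = 2700/7211 ≈ 0.374.
Interpolate at f ≈ 0.374 with slerp weights a = sin((1−f)δ)/sin δ ≈ 0.718, b = sin(fδ)/sin δ ≈ 0.454.
p = a·p₁ + b·p₂ ≈ (-0.180, 0.345, -0.921); φ = arcsin(p_z) ≈ -67.09°, λ = atan2(p_y, p_x) ≈ 117.48°.

≈ lat -67°, lon 117°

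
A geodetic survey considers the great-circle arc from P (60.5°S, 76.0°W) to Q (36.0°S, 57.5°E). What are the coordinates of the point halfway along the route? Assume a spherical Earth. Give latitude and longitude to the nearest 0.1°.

Write both endpoints as unit vectors p₁, p₂ with components (cos φ cos λ, cos φ sin λ, sin φ).
The central angle between the endpoints is δ = arccos(p₁·p₂) ≈ 1.331 rad (76.3°).
Interpolate at f = 1/2 with slerp weights a = sin((1−f)δ)/sin δ ≈ 0.636, b = sin(fδ)/sin δ ≈ 0.636.
p = a·p₁ + b·p₂ ≈ (0.352, 0.130, -0.927); φ = arcsin(p_z) ≈ -67.96°, λ = atan2(p_y, p_x) ≈ 20.27°.

≈ (68.0°S, 20.3°E)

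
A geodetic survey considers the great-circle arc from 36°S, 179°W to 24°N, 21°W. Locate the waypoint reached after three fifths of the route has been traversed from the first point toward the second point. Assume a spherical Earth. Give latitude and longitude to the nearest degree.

Convert each endpoint to a unit vector on the sphere (x = cos φ cos λ, y = cos φ sin λ, z = sin φ).
The central angle between the endpoints is δ = arccos(p₁·p₂) ≈ 2.750 rad (157.6°).
Interpolate at f = 3/5 with slerp weights a = sin((1−f)δ)/sin δ ≈ 2.336, b = sin(fδ)/sin δ ≈ 2.612.
p = a·p₁ + b·p₂ ≈ (0.339, -0.888, -0.310); φ = arcsin(p_z) ≈ -18.07°, λ = atan2(p_y, p_x) ≈ -69.12°.

≈ 18°S, 69°W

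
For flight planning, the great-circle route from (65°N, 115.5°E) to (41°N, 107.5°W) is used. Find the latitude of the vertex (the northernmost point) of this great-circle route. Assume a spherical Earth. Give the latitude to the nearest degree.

≈ 77°N

The great circle lies in the plane with unit normal n̂ = (p₁ × p₂)/|p₁ × p₂|.
Here n̂_z ≈ +0.233; the vertex latitude is φ_max = arccos|n̂_z| ≈ 76.5°.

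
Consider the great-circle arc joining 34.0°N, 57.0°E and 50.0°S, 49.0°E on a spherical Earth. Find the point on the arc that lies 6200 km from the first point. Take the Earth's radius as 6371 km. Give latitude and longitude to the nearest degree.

The haversine formula gives a central angle δ ≈ 1.471 rad (84.3°) between the endpoints. The total great-circle distance is δ·R ≈ 1.471 × 6371 ≈ 9374 km, so the target fraction is f = 6200/9374 ≈ 0.661.
Interpolate at f ≈ 0.661 with slerp weights a = sin((1−f)δ)/sin δ ≈ 0.480, b = sin(fδ)/sin δ ≈ 0.831.
p = a·p₁ + b·p₂ ≈ (0.567, 0.737, -0.368); φ = arcsin(p_z) ≈ -21.59°, λ = atan2(p_y, p_x) ≈ 52.42°.

≈ 22°S, 52°E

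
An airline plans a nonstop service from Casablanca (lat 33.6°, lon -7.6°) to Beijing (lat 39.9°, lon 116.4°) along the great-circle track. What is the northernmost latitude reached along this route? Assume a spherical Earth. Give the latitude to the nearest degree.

The great circle lies in the plane with unit normal n̂ = (p₁ × p₂)/|p₁ × p₂|.
Here n̂_z ≈ +0.530; the vertex latitude is φ_max = arccos|n̂_z| ≈ 58.0°.
Check via Clairaut: cos φ_max = |cos φ₁| · sin C = cos(33.6°)·sin(39.5°) ≈ 0.530, again giving ≈ 58.0°.

≈ 58°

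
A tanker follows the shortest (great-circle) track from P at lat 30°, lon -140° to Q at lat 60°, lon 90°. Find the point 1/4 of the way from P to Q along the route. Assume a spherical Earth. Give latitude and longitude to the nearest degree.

≈ lat 48°, lon -152°

From cos δ = sin φ₁ sin φ₂ + cos φ₁ cos φ₂ cos Δλ, the central angle is δ ≈ 1.415 rad (81.1°).
Interpolate at f = 1/4 with slerp weights a = sin((1−f)δ)/sin δ ≈ 0.884, b = sin(fδ)/sin δ ≈ 0.351.
p = a·p₁ + b·p₂ ≈ (-0.586, -0.317, 0.746); φ = arcsin(p_z) ≈ 48.22°, λ = atan2(p_y, p_x) ≈ -151.63°.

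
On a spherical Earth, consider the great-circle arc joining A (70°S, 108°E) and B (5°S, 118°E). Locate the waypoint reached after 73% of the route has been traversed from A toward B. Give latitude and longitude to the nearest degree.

≈ (23°S, 117°E)

The haversine formula gives a central angle δ ≈ 1.140 rad (65.3°) between the endpoints.
Interpolate at f = 0.73 with slerp weights a = sin((1−f)δ)/sin δ ≈ 0.333, b = sin(fδ)/sin δ ≈ 0.814.
p = a·p₁ + b·p₂ ≈ (-0.416, 0.824, -0.384); φ = arcsin(p_z) ≈ -22.60°, λ = atan2(p_y, p_x) ≈ 116.77°.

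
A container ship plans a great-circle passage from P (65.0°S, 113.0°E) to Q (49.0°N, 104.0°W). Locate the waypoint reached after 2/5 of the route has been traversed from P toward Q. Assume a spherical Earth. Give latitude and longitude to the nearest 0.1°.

Convert each endpoint to a unit vector on the sphere (x = cos φ cos λ, y = cos φ sin λ, z = sin φ).
The central angle between the endpoints is δ = arccos(p₁·p₂) ≈ 2.703 rad (154.9°).
Interpolate at f = 2/5 with slerp weights a = sin((1−f)δ)/sin δ ≈ 2.353, b = sin(fδ)/sin δ ≈ 2.079.
p = a·p₁ + b·p₂ ≈ (-0.718, -0.408, -0.563); φ = arcsin(p_z) ≈ -34.27°, λ = atan2(p_y, p_x) ≈ -150.39°.

≈ (34.3°S, 150.4°W)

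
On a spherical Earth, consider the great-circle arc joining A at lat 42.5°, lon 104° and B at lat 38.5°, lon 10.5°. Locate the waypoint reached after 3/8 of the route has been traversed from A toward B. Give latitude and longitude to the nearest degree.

≈ lat 51°, lon 69°

Convert each endpoint to a unit vector on the sphere (x = cos φ cos λ, y = cos φ sin λ, z = sin φ).
The central angle between the endpoints is δ = arccos(p₁·p₂) ≈ 1.175 rad (67.3°).
Interpolate at f = 3/8 with slerp weights a = sin((1−f)δ)/sin δ ≈ 0.726, b = sin(fδ)/sin δ ≈ 0.462.
p = a·p₁ + b·p₂ ≈ (0.226, 0.586, 0.778); φ = arcsin(p_z) ≈ 51.12°, λ = atan2(p_y, p_x) ≈ 68.88°.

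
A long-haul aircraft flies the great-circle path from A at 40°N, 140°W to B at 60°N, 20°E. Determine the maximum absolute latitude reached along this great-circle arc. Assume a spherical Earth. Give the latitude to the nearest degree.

The great circle lies in the plane with unit normal n̂ = (p₁ × p₂)/|p₁ × p₂|.
Here n̂_z ≈ +0.134; the vertex latitude is φ_max = arccos|n̂_z| ≈ 82.3°.
Check via Clairaut: cos φ_max = |cos φ₁| · sin C = cos(40.0°)·sin(10.0°) ≈ 0.134, again giving ≈ 82.3°.

≈ 82°N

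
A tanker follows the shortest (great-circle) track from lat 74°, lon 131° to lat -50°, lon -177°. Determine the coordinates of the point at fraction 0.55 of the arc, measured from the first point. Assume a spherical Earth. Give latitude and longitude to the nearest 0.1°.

From cos δ = sin φ₁ sin φ₂ + cos φ₁ cos φ₂ cos Δλ, the central angle is δ ≈ 2.249 rad (128.9°).
Interpolate at f = 0.55 with slerp weights a = sin((1−f)δ)/sin δ ≈ 1.089, b = sin(fδ)/sin δ ≈ 1.213.
p = a·p₁ + b·p₂ ≈ (-0.976, 0.186, 0.117); φ = arcsin(p_z) ≈ 6.73°, λ = atan2(p_y, p_x) ≈ 169.22°.

≈ lat 6.7°, lon 169.2°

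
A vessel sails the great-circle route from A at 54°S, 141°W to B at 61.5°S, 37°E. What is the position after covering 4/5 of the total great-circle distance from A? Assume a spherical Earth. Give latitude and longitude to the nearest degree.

≈ 74°S, 36°E

Write both endpoints as unit vectors p₁, p₂ with components (cos φ cos λ, cos φ sin λ, sin φ).
The central angle between the endpoints is δ = arccos(p₁·p₂) ≈ 1.126 rad (64.5°).
Interpolate at f = 4/5 with slerp weights a = sin((1−f)δ)/sin δ ≈ 0.247, b = sin(fδ)/sin δ ≈ 0.868.
p = a·p₁ + b·p₂ ≈ (0.218, 0.158, -0.963); φ = arcsin(p_z) ≈ -74.39°, λ = atan2(p_y, p_x) ≈ 35.92°.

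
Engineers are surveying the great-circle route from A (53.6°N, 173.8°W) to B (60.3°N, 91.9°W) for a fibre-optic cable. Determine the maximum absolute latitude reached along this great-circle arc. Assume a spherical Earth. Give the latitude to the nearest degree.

≈ 64°N

The great circle lies in the plane with unit normal n̂ = (p₁ × p₂)/|p₁ × p₂|.
Here n̂_z ≈ +0.433; the vertex latitude is φ_max = arccos|n̂_z| ≈ 64.3°.
Check via Clairaut: cos φ_max = |cos φ₁| · sin C = cos(53.6°)·sin(46.9°) ≈ 0.433, again giving ≈ 64.3°.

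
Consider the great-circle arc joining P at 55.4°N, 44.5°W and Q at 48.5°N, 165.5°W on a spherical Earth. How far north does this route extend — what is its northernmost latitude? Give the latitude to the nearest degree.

The great circle lies in the plane with unit normal n̂ = (p₁ × p₂)/|p₁ × p₂|.
Here n̂_z ≈ -0.356; the vertex latitude is φ_max = arccos|n̂_z| ≈ 69.2°.

≈ 69°N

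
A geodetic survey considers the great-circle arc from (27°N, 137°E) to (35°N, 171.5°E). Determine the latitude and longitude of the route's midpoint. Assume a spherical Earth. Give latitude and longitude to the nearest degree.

≈ (32°N, 154°E)

The haversine formula gives a central angle δ ≈ 0.532 rad (30.5°) between the endpoints.
Interpolate at f = 1/2 with slerp weights a = sin((1−f)δ)/sin δ ≈ 0.518, b = sin(fδ)/sin δ ≈ 0.518.
p = a·p₁ + b·p₂ ≈ (-0.758, 0.378, 0.532); φ = arcsin(p_z) ≈ 32.17°, λ = atan2(p_y, p_x) ≈ 153.50°.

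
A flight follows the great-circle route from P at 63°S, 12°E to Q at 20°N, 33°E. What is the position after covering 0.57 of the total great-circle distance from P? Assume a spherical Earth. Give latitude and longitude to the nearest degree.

≈ 16°S, 27°E

Write both endpoints as unit vectors p₁, p₂ with components (cos φ cos λ, cos φ sin λ, sin φ).
The central angle between the endpoints is δ = arccos(p₁·p₂) ≈ 1.477 rad (84.6°).
Interpolate at f = 0.57 with slerp weights a = sin((1−f)δ)/sin δ ≈ 0.596, b = sin(fδ)/sin δ ≈ 0.749.
p = a·p₁ + b·p₂ ≈ (0.855, 0.440, -0.275); φ = arcsin(p_z) ≈ -15.95°, λ = atan2(p_y, p_x) ≈ 27.21°.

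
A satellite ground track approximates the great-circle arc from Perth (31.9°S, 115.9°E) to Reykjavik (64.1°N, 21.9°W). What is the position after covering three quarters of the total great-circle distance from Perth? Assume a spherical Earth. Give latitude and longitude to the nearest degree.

Write both endpoints as unit vectors p₁, p₂ with components (cos φ cos λ, cos φ sin λ, sin φ).
The central angle between the endpoints is δ = arccos(p₁·p₂) ≈ 2.419 rad (138.6°).
Interpolate at f = 3/4 with slerp weights a = sin((1−f)δ)/sin δ ≈ 0.860, b = sin(fδ)/sin δ ≈ 1.467.
p = a·p₁ + b·p₂ ≈ (0.276, 0.417, 0.866); φ = arcsin(p_z) ≈ 59.97°, λ = atan2(p_y, p_x) ≈ 56.53°.

≈ (60°N, 57°E)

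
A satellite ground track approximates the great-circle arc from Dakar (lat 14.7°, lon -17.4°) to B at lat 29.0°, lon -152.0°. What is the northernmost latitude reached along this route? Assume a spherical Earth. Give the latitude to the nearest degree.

≈ 47°

The great circle lies in the plane with unit normal n̂ = (p₁ × p₂)/|p₁ × p₂|.
Here n̂_z ≈ -0.683; the vertex latitude is φ_max = arccos|n̂_z| ≈ 46.9°.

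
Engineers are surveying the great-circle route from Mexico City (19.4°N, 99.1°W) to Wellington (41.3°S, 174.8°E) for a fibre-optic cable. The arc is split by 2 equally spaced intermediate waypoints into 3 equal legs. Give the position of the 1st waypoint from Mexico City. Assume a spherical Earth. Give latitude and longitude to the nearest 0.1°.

Write both endpoints as unit vectors p₁, p₂ with components (cos φ cos λ, cos φ sin λ, sin φ).
The central angle between the endpoints is δ = arccos(p₁·p₂) ≈ 1.743 rad (99.8°).
Interpolate at f = 1/3 with slerp weights a = sin((1−f)δ)/sin δ ≈ 0.931, b = sin(fδ)/sin δ ≈ 0.557.
p = a·p₁ + b·p₂ ≈ (-0.556, -0.829, -0.058); φ = arcsin(p_z) ≈ -3.34°, λ = atan2(p_y, p_x) ≈ -123.82°.

≈ 3.3°S, 123.8°W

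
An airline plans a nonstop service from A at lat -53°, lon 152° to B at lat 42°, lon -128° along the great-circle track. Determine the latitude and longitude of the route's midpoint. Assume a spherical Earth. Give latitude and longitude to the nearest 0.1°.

≈ lat -7.1°, lon -163.0°

From cos δ = sin φ₁ sin φ₂ + cos φ₁ cos φ₂ cos Δλ, the central angle is δ ≈ 2.045 rad (117.2°).
Interpolate at f = 1/2 with slerp weights a = sin((1−f)δ)/sin δ ≈ 0.959, b = sin(fδ)/sin δ ≈ 0.959.
p = a·p₁ + b·p₂ ≈ (-0.949, -0.291, -0.124); φ = arcsin(p_z) ≈ -7.14°, λ = atan2(p_y, p_x) ≈ -162.96°.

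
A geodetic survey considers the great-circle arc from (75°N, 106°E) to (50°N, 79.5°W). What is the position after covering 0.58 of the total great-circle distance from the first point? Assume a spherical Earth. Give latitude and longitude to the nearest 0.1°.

The haversine formula gives a central angle δ ≈ 0.959 rad (54.9°) between the endpoints.
Interpolate at f = 0.58 with slerp weights a = sin((1−f)δ)/sin δ ≈ 0.479, b = sin(fδ)/sin δ ≈ 0.645.
p = a·p₁ + b·p₂ ≈ (0.041, -0.289, 0.957); φ = arcsin(p_z) ≈ 73.05°, λ = atan2(p_y, p_x) ≈ -81.84°.

≈ (73.1°N, 81.8°W)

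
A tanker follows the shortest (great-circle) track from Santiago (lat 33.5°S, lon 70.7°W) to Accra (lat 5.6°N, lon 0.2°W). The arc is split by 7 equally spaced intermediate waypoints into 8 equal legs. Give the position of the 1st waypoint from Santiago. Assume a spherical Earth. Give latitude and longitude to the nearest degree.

≈ lat 30°S, lon 60°W

From cos δ = sin φ₁ sin φ₂ + cos φ₁ cos φ₂ cos Δλ, the central angle is δ ≈ 1.346 rad (77.1°).
Interpolate at f = 1/8 with slerp weights a = sin((1−f)δ)/sin δ ≈ 0.948, b = sin(fδ)/sin δ ≈ 0.172.
p = a·p₁ + b·p₂ ≈ (0.432, -0.746, -0.506); φ = arcsin(p_z) ≈ -30.41°, λ = atan2(p_y, p_x) ≈ -59.93°.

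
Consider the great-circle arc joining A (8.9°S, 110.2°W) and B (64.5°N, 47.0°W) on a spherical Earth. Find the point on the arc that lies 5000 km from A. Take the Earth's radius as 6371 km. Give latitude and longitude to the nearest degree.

≈ (32°N, 91°W)

From cos δ = sin φ₁ sin φ₂ + cos φ₁ cos φ₂ cos Δλ, the central angle is δ ≈ 1.519 rad (87.0°). The total great-circle distance is δ·R ≈ 1.519 × 6371 ≈ 9675 km, so the target fraction is f = 5000/9675 ≈ 0.517.
Interpolate at f ≈ 0.517 with slerp weights a = sin((1−f)δ)/sin δ ≈ 0.671, b = sin(fδ)/sin δ ≈ 0.708.
p = a·p₁ + b·p₂ ≈ (-0.021, -0.845, 0.535); φ = arcsin(p_z) ≈ 32.34°, λ = atan2(p_y, p_x) ≈ -91.42°.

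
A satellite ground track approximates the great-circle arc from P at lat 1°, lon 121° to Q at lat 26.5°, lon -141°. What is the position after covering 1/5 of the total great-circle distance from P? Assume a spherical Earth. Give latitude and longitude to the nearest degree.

Convert each endpoint to a unit vector on the sphere (x = cos φ cos λ, y = cos φ sin λ, z = sin φ).
The central angle between the endpoints is δ = arccos(p₁·p₂) ≈ 1.688 rad (96.7°).
Interpolate at f = 1/5 with slerp weights a = sin((1−f)δ)/sin δ ≈ 0.982, b = sin(fδ)/sin δ ≈ 0.333.
p = a·p₁ + b·p₂ ≈ (-0.738, 0.654, 0.166); φ = arcsin(p_z) ≈ 9.55°, λ = atan2(p_y, p_x) ≈ 138.44°.

≈ lat 10°, lon 138°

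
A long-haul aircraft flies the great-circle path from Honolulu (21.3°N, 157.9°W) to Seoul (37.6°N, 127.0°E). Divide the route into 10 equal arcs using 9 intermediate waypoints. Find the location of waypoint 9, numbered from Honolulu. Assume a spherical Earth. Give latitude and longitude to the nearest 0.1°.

Convert each endpoint to a unit vector on the sphere (x = cos φ cos λ, y = cos φ sin λ, z = sin φ).
The central angle between the endpoints is δ = arccos(p₁·p₂) ≈ 1.147 rad (65.7°).
Interpolate at f = 9/10 with slerp weights a = sin((1−f)δ)/sin δ ≈ 0.126, b = sin(fδ)/sin δ ≈ 0.942.
p = a·p₁ + b·p₂ ≈ (-0.557, 0.552, 0.620); φ = arcsin(p_z) ≈ 38.33°, λ = atan2(p_y, p_x) ≈ 135.29°.

≈ 38.3°N, 135.3°E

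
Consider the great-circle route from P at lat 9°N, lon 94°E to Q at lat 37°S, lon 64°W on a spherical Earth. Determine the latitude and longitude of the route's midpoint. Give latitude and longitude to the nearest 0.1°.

≈ lat 48.9°S, lon 43.6°E

Convert each endpoint to a unit vector on the sphere (x = cos φ cos λ, y = cos φ sin λ, z = sin φ).
The central angle between the endpoints is δ = arccos(p₁·p₂) ≈ 2.542 rad (145.6°).
Interpolate at f = 1/2 with slerp weights a = sin((1−f)δ)/sin δ ≈ 1.693, b = sin(fδ)/sin δ ≈ 1.693.
p = a·p₁ + b·p₂ ≈ (0.476, 0.453, -0.754); φ = arcsin(p_z) ≈ -48.93°, λ = atan2(p_y, p_x) ≈ 43.57°.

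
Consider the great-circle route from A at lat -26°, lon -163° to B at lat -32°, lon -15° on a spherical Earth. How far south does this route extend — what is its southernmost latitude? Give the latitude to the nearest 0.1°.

The great circle lies in the plane with unit normal n̂ = (p₁ × p₂)/|p₁ × p₂|.
Here n̂_z ≈ +0.444; the vertex latitude is φ_max = arccos|n̂_z| ≈ 63.7°.

≈ -63.7°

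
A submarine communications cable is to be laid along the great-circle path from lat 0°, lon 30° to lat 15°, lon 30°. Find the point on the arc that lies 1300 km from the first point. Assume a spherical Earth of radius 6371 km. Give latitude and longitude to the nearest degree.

≈ lat 12°, lon 30°

Write both endpoints as unit vectors p₁, p₂ with components (cos φ cos λ, cos φ sin λ, sin φ).
The central angle between the endpoints is δ = arccos(p₁·p₂) ≈ 0.262 rad (15.0°). The total great-circle distance is δ·R ≈ 0.262 × 6371 ≈ 1668 km, so the target fraction is f = 1300/1668 ≈ 0.779.
Interpolate at f ≈ 0.779 with slerp weights a = sin((1−f)δ)/sin δ ≈ 0.223, b = sin(fδ)/sin δ ≈ 0.783.
p = a·p₁ + b·p₂ ≈ (0.848, 0.490, 0.203); φ = arcsin(p_z) ≈ 11.69°, λ = atan2(p_y, p_x) ≈ 30.00°.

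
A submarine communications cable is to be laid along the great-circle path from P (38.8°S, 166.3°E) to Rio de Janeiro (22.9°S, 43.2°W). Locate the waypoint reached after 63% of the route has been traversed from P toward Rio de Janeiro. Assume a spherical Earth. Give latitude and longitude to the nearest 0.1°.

≈ (57.9°S, 74.5°W)

Convert each endpoint to a unit vector on the sphere (x = cos φ cos λ, y = cos φ sin λ, z = sin φ).
The central angle between the endpoints is δ = arccos(p₁·p₂) ≈ 1.962 rad (112.4°).
Interpolate at f = 0.63 with slerp weights a = sin((1−f)δ)/sin δ ≈ 0.718, b = sin(fδ)/sin δ ≈ 1.021.
p = a·p₁ + b·p₂ ≈ (0.142, -0.512, -0.847); φ = arcsin(p_z) ≈ -57.92°, λ = atan2(p_y, p_x) ≈ -74.45°.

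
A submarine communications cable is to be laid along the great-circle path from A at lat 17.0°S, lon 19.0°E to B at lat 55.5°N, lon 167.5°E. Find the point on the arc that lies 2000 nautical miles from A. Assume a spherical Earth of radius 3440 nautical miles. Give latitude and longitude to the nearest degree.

≈ lat 13°N, lon 33°E

Convert each endpoint to a unit vector on the sphere (x = cos φ cos λ, y = cos φ sin λ, z = sin φ).
The central angle between the endpoints is δ = arccos(p₁·p₂) ≈ 2.350 rad (134.7°). The total great-circle distance is δ·R ≈ 2.350 × 3440 ≈ 8084 nmi, so the target fraction is f = 2000/8084 ≈ 0.247.
Interpolate at f ≈ 0.247 with slerp weights a = sin((1−f)δ)/sin δ ≈ 1.378, b = sin(fδ)/sin δ ≈ 0.772.
p = a·p₁ + b·p₂ ≈ (0.819, 0.524, 0.233); φ = arcsin(p_z) ≈ 13.49°, λ = atan2(p_y, p_x) ≈ 32.59°.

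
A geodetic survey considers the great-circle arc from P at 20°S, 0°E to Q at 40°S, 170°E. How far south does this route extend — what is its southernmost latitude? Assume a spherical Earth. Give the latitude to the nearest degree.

≈ 82°S

The great circle lies in the plane with unit normal n̂ = (p₁ × p₂)/|p₁ × p₂|.
Here n̂_z ≈ +0.143; the vertex latitude is φ_max = arccos|n̂_z| ≈ 81.8°.
Check via Clairaut: cos φ_max = |cos φ₁| · sin C = cos(20.0°)·sin(171.2°) ≈ 0.143, again giving ≈ 81.8°.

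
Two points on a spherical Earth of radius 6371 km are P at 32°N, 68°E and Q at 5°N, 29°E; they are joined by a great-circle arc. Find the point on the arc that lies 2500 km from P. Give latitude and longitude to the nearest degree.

≈ 20°N, 47°E

From cos δ = sin φ₁ sin φ₂ + cos φ₁ cos φ₂ cos Δλ, the central angle is δ ≈ 0.792 rad (45.4°). The total great-circle distance is δ·R ≈ 0.792 × 6371 ≈ 5043 km, so the target fraction is f = 2500/5043 ≈ 0.496.
Interpolate at f ≈ 0.496 with slerp weights a = sin((1−f)δ)/sin δ ≈ 0.546, b = sin(fδ)/sin δ ≈ 0.538.
p = a·p₁ + b·p₂ ≈ (0.642, 0.689, 0.336); φ = arcsin(p_z) ≈ 19.65°, λ = atan2(p_y, p_x) ≈ 47.03°.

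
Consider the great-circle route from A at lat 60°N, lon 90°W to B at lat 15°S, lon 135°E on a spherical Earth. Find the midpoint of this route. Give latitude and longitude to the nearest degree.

Convert each endpoint to a unit vector on the sphere (x = cos φ cos λ, y = cos φ sin λ, z = sin φ).
The central angle between the endpoints is δ = arccos(p₁·p₂) ≈ 2.172 rad (124.4°).
Interpolate at f = 1/2 with slerp weights a = sin((1−f)δ)/sin δ ≈ 1.073, b = sin(fδ)/sin δ ≈ 1.073.
p = a·p₁ + b·p₂ ≈ (-0.733, 0.196, 0.651); φ = arcsin(p_z) ≈ 40.65°, λ = atan2(p_y, p_x) ≈ 165.00°.

≈ lat 41°N, lon 165°E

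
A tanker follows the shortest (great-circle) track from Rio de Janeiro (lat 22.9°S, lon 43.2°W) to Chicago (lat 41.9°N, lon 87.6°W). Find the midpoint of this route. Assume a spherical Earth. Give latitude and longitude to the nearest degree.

≈ lat 10°N, lon 63°W

Convert each endpoint to a unit vector on the sphere (x = cos φ cos λ, y = cos φ sin λ, z = sin φ).
The central angle between the endpoints is δ = arccos(p₁·p₂) ≈ 1.339 rad (76.7°).
Interpolate at f = 1/2 with slerp weights a = sin((1−f)δ)/sin δ ≈ 0.638, b = sin(fδ)/sin δ ≈ 0.638.
p = a·p₁ + b·p₂ ≈ (0.448, -0.876, 0.178); φ = arcsin(p_z) ≈ 10.24°, λ = atan2(p_y, p_x) ≈ -62.92°.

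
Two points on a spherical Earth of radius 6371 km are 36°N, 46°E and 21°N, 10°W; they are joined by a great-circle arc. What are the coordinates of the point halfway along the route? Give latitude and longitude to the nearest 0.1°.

The haversine formula gives a central angle δ ≈ 0.885 rad (50.7°) between the endpoints.
Interpolate at f = 1/2 with slerp weights a = sin((1−f)δ)/sin δ ≈ 0.553, b = sin(fδ)/sin δ ≈ 0.553.
p = a·p₁ + b·p₂ ≈ (0.820, 0.232, 0.524); φ = arcsin(p_z) ≈ 31.57°, λ = atan2(p_y, p_x) ≈ 15.82°.

≈ 31.6°N, 15.8°E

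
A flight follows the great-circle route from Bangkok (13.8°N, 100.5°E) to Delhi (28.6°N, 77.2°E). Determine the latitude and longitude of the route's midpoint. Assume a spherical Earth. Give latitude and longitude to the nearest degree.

Write both endpoints as unit vectors p₁, p₂ with components (cos φ cos λ, cos φ sin λ, sin φ).
The central angle between the endpoints is δ = arccos(p₁·p₂) ≈ 0.457 rad (26.2°).
Interpolate at f = 1/2 with slerp weights a = sin((1−f)δ)/sin δ ≈ 0.513, b = sin(fδ)/sin δ ≈ 0.513.
p = a·p₁ + b·p₂ ≈ (0.009, 0.930, 0.368); φ = arcsin(p_z) ≈ 21.60°, λ = atan2(p_y, p_x) ≈ 89.45°.

≈ 22°N, 89°E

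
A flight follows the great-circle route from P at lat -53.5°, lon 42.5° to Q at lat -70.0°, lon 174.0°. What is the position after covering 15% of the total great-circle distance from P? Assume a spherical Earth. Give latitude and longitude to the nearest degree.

≈ lat -61°, lon 48°

Convert each endpoint to a unit vector on the sphere (x = cos φ cos λ, y = cos φ sin λ, z = sin φ).
The central angle between the endpoints is δ = arccos(p₁·p₂) ≈ 0.901 rad (51.6°).
Interpolate at f = 0.15 with slerp weights a = sin((1−f)δ)/sin δ ≈ 0.884, b = sin(fδ)/sin δ ≈ 0.172.
p = a·p₁ + b·p₂ ≈ (0.329, 0.361, -0.872); φ = arcsin(p_z) ≈ -60.73°, λ = atan2(p_y, p_x) ≈ 47.67°.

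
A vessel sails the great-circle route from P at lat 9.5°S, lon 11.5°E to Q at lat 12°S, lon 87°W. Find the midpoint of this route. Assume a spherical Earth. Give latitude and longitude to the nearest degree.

Convert each endpoint to a unit vector on the sphere (x = cos φ cos λ, y = cos φ sin λ, z = sin φ).
The central angle between the endpoints is δ = arccos(p₁·p₂) ≈ 1.679 rad (96.2°).
Interpolate at f = 1/2 with slerp weights a = sin((1−f)δ)/sin δ ≈ 0.749, b = sin(fδ)/sin δ ≈ 0.749.
p = a·p₁ + b·p₂ ≈ (0.762, -0.584, -0.279); φ = arcsin(p_z) ≈ -16.22°, λ = atan2(p_y, p_x) ≈ -37.47°.

≈ lat 16°S, lon 37°W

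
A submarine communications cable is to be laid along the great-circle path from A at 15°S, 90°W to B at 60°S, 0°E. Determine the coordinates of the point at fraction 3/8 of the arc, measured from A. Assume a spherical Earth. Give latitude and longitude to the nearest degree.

≈ 39°S, 71°W

From cos δ = sin φ₁ sin φ₂ + cos φ₁ cos φ₂ cos Δλ, the central angle is δ ≈ 1.345 rad (77.0°).
Interpolate at f = 3/8 with slerp weights a = sin((1−f)δ)/sin δ ≈ 0.764, b = sin(fδ)/sin δ ≈ 0.496.
p = a·p₁ + b·p₂ ≈ (0.248, -0.738, -0.627); φ = arcsin(p_z) ≈ -38.84°, λ = atan2(p_y, p_x) ≈ -71.44°.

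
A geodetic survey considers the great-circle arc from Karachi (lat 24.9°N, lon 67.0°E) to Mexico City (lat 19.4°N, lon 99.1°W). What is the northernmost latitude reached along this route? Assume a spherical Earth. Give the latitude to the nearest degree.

The great circle lies in the plane with unit normal n̂ = (p₁ × p₂)/|p₁ × p₂|.
Here n̂_z ≈ -0.284; the vertex latitude is φ_max = arccos|n̂_z| ≈ 73.5°.

≈ 73°N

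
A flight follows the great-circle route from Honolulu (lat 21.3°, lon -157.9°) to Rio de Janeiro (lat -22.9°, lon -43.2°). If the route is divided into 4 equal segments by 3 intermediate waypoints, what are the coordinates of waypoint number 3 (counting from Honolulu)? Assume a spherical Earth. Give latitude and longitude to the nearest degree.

Write both endpoints as unit vectors p₁, p₂ with components (cos φ cos λ, cos φ sin λ, sin φ).
The central angle between the endpoints is δ = arccos(p₁·p₂) ≈ 2.094 rad (120.0°).
Interpolate at f = 3/4 with slerp weights a = sin((1−f)δ)/sin δ ≈ 0.577, b = sin(fδ)/sin δ ≈ 1.155.
p = a·p₁ + b·p₂ ≈ (0.277, -0.931, -0.240); φ = arcsin(p_z) ≈ -13.86°, λ = atan2(p_y, p_x) ≈ -73.42°.

≈ lat -14°, lon -73°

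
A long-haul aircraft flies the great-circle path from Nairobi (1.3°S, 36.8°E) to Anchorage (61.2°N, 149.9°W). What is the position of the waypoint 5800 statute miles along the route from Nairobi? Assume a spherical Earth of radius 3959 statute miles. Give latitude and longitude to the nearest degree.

≈ 82°N, 64°E

The haversine formula gives a central angle δ ≈ 2.092 rad (119.9°) between the endpoints. The total great-circle distance is δ·R ≈ 2.092 × 3959 ≈ 8284 mi, so the target fraction is f = 5800/8284 ≈ 0.700.
Interpolate at f ≈ 0.700 with slerp weights a = sin((1−f)δ)/sin δ ≈ 0.677, b = sin(fδ)/sin δ ≈ 1.147.
p = a·p₁ + b·p₂ ≈ (0.064, 0.128, 0.990); φ = arcsin(p_z) ≈ 81.76°, λ = atan2(p_y, p_x) ≈ 63.52°.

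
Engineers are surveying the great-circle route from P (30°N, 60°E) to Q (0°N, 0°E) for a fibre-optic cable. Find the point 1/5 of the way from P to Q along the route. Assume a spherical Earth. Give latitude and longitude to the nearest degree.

≈ (26°N, 46°E)

Write both endpoints as unit vectors p₁, p₂ with components (cos φ cos λ, cos φ sin λ, sin φ).
The central angle between the endpoints is δ = arccos(p₁·p₂) ≈ 1.123 rad (64.3°).
Interpolate at f = 1/5 with slerp weights a = sin((1−f)δ)/sin δ ≈ 0.868, b = sin(fδ)/sin δ ≈ 0.247.
p = a·p₁ + b·p₂ ≈ (0.623, 0.651, 0.434); φ = arcsin(p_z) ≈ 25.72°, λ = atan2(p_y, p_x) ≈ 46.26°.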